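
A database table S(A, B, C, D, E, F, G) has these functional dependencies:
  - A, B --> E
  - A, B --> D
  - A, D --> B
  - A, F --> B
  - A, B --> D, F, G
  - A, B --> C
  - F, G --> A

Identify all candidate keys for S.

{A, B}⁺ = {A, B, C, D, E, F, G}, which is every attribute, so {A, B} is a candidate key.
{A, D}⁺ = {A, B, C, D, E, F, G}, which is every attribute, so {A, D} is a candidate key.
{A, F}⁺ = {A, B, C, D, E, F, G}, which is every attribute, so {A, F} is a candidate key.
{F, G}⁺ = {A, B, C, D, E, F, G}, which is every attribute, so {F, G} is a candidate key.
No proper subset of any of these is a key, and no other minimal superkey exists.

{A, B}, {A, D}, {A, F}, {F, G}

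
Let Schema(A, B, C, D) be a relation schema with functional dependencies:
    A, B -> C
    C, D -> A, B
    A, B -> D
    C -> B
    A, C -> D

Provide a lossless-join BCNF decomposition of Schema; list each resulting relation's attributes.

{A, C, D}; {B, C}

Candidate keys of the original relation: {A, B}, {A, C}, {C, D}.
Within {A, B, C, D}: {C}⁺ ∩ {A, B, C, D} = {B, C}, not the whole set, so C -> B violates BCNF; decompose into {B, C} and {A, C, D}.
{B, C} has no BCNF violation.
{A, C, D} has no BCNF violation.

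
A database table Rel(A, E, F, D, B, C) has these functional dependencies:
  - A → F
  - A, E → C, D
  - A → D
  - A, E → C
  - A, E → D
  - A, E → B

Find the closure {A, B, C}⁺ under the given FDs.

Start with {A, B, C}.
A → F applies; add {F} → now {A, B, C, F}.
A → D applies; add {D} → now {A, B, C, D, F}.
No further FD applies.

{A, B, C, D, F}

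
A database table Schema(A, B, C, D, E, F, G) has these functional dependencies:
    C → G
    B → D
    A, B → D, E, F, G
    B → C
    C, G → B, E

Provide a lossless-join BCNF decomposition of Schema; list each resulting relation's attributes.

Candidate keys of the original relation: {A, B}, {A, C}.
In {A, B, C, D, E, F, G}, {C} is not a superkey ({C}⁺ restricted to this set is {B, C, D, E, G}), so split on C → B, D, E, G into {B, C, D, E, G} and {A, C, F}.
{B, C, D, E, G}: every determinant is a superkey — BCNF.
{A, C, F}: every determinant is a superkey — BCNF.

{A, C, F}; {B, C, D, E, G}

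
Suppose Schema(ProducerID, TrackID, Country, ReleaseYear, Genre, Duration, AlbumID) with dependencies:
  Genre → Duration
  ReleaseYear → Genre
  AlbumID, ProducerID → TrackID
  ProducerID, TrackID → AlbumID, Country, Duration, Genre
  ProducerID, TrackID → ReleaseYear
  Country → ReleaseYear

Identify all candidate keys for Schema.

{AlbumID, ProducerID}, {ProducerID, TrackID}

Attributes never on any right-hand side: {ProducerID} — every candidate key must contain it.
Closure of {AlbumID, ProducerID} is {AlbumID, Country, Duration, Genre, ProducerID, ReleaseYear, TrackID}, the whole schema; {AlbumID, ProducerID} is a candidate key.
Closure of {ProducerID, TrackID} is {AlbumID, Country, Duration, Genre, ProducerID, ReleaseYear, TrackID}, the whole schema; {ProducerID, TrackID} is a candidate key.
No proper subset of any of these is a key, and no other minimal superkey exists.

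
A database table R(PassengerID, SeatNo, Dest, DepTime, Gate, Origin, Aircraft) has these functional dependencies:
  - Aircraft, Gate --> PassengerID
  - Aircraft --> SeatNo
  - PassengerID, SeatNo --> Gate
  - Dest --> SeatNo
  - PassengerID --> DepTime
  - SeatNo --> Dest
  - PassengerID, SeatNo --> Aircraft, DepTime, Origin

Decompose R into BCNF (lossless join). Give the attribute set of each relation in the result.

{Aircraft, Dest}; {Aircraft, Gate, Origin, PassengerID}; {DepTime, PassengerID}; {Dest, SeatNo}

Candidate keys of the original relation: {Aircraft, Gate}, {Aircraft, PassengerID}, {Dest, PassengerID}, {PassengerID, SeatNo}.
{Aircraft, DepTime, Dest, Gate, Origin, PassengerID, SeatNo}: {Aircraft} determines {Aircraft, Dest, SeatNo} here but is not a superkey — split on Aircraft --> Dest, SeatNo, giving {Aircraft, Dest, SeatNo} and {Aircraft, DepTime, Gate, Origin, PassengerID}.
{Aircraft, Dest, SeatNo}: {Dest} determines {Dest, SeatNo} here but is not a superkey — split on Dest --> SeatNo, giving {Dest, SeatNo} and {Aircraft, Dest}.
{Dest, SeatNo} is in BCNF.
{Aircraft, Dest} is in BCNF.
{Aircraft, DepTime, Gate, Origin, PassengerID}: {PassengerID} determines {DepTime, PassengerID} here but is not a superkey — split on PassengerID --> DepTime, giving {DepTime, PassengerID} and {Aircraft, Gate, Origin, PassengerID}.
{DepTime, PassengerID} is in BCNF.
{Aircraft, Gate, Origin, PassengerID} is in BCNF.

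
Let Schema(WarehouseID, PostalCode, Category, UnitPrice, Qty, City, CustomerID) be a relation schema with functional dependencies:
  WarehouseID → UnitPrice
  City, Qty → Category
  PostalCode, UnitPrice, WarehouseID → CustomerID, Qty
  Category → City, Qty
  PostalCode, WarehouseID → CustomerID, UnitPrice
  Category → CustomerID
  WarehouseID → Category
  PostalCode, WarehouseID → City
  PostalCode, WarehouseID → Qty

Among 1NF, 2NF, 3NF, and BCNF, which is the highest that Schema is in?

1NF

Candidate key: {PostalCode, WarehouseID}. Prime attributes: {PostalCode, WarehouseID}.
WarehouseID → UnitPrice: {WarehouseID}⁺ = {Category, City, CustomerID, Qty, UnitPrice, WarehouseID}, which is not all of the attributes, so the left side is not a superkey — BCNF is violated.
Because {UnitPrice} is non-prime and the left side of WarehouseID → UnitPrice is not a superkey, the relation is not in 3NF.
Since {WarehouseID} ⊂ {PostalCode, WarehouseID} and {WarehouseID}⁺ ⊇ {Category, City, CustomerID, Qty, UnitPrice} with {Category, City, CustomerID, Qty, UnitPrice} non-prime, there is a partial dependency; 2NF fails.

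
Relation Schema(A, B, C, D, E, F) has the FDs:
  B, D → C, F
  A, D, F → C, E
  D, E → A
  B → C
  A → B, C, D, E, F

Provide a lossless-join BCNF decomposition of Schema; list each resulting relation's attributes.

{A, B, D, E}; {B, C}; {B, D, F}

Candidate keys of the original relation: {A}, {D, E}.
In {A, B, C, D, E, F}, {B, D} is not a superkey ({B, D}⁺ restricted to this set is {B, C, D, F}), so split on B, D → C, F into {B, C, D, F} and {A, B, D, E}.
In {B, C, D, F}, {B} is not a superkey ({B}⁺ restricted to this set is {B, C}), so split on B → C into {B, C} and {B, D, F}.
{B, C} has no BCNF violation.
{B, D, F} has no BCNF violation.
{A, B, D, E} has no BCNF violation.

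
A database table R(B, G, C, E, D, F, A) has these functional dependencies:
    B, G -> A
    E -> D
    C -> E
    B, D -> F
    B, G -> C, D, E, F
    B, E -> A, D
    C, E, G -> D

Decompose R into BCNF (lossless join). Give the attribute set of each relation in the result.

Candidate key of the original relation: {B, G}.
In {A, B, C, D, E, F, G}, {E} is not a superkey ({E}⁺ restricted to this set is {D, E}), so split on E -> D into {D, E} and {A, B, C, E, F, G}.
{D, E}: every determinant is a superkey — BCNF.
In {A, B, C, E, F, G}, {C} is not a superkey ({C}⁺ restricted to this set is {C, E}), so split on C -> E into {C, E} and {A, B, C, F, G}.
{C, E}: every determinant is a superkey — BCNF.
In {A, B, C, F, G}, {B, C} is not a superkey ({B, C}⁺ restricted to this set is {A, B, C, F}), so split on B, C -> A, F into {A, B, C, F} and {B, C, G}.
{A, B, C, F}: every determinant is a superkey — BCNF.
{B, C, G}: every determinant is a superkey — BCNF.

{A, B, C, F}; {B, C, G}; {C, E}; {D, E}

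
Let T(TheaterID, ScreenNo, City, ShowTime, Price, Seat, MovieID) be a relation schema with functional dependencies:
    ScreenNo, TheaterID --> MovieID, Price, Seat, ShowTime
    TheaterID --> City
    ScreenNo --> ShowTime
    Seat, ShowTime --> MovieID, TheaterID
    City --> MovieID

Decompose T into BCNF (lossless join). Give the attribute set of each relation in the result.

Candidate keys of the original relation: {ScreenNo, Seat}, {ScreenNo, TheaterID}.
{City, MovieID, Price, ScreenNo, Seat, ShowTime, TheaterID}: {TheaterID} determines {City, MovieID, TheaterID} here but is not a superkey — split on TheaterID --> City, MovieID, giving {City, MovieID, TheaterID} and {Price, ScreenNo, Seat, ShowTime, TheaterID}.
{City, MovieID, TheaterID}: {City} determines {City, MovieID} here but is not a superkey — split on City --> MovieID, giving {City, MovieID} and {City, TheaterID}.
{City, MovieID} has no BCNF violation.
{City, TheaterID} has no BCNF violation.
{Price, ScreenNo, Seat, ShowTime, TheaterID}: {ScreenNo} determines {ScreenNo, ShowTime} here but is not a superkey — split on ScreenNo --> ShowTime, giving {ScreenNo, ShowTime} and {Price, ScreenNo, Seat, TheaterID}.
{ScreenNo, ShowTime} has no BCNF violation.
{Price, ScreenNo, Seat, TheaterID} has no BCNF violation.

{City, MovieID}; {City, TheaterID}; {Price, ScreenNo, Seat, TheaterID}; {ScreenNo, ShowTime}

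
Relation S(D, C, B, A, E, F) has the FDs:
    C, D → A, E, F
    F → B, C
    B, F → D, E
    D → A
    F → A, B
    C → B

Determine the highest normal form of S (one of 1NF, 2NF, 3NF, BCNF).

Candidate keys: {C, D}, {F}. Prime attributes: {C, D, F}.
D → A: {D}⁺ = {A, D}, which is not all of the attributes, so the left side is not a superkey — BCNF is violated.
D → A determines the non-prime attribute {A} from a non-superkey — 3NF is violated.
{C} is a proper subset of the key {C, D}, and {C}⁺ contains the non-prime attribute {B} — a partial dependency, so 2NF is violated.

1NF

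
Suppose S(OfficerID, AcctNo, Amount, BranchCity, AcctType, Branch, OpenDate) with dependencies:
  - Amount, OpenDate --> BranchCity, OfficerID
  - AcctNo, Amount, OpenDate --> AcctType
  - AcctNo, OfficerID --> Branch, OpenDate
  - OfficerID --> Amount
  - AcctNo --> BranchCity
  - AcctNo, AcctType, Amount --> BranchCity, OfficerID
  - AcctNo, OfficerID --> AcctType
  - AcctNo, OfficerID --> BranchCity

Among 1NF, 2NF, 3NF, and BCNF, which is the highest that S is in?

Candidate keys: {AcctNo, AcctType, Amount}, {AcctNo, Amount, OpenDate}, {AcctNo, OfficerID}. Prime attributes: {AcctNo, AcctType, Amount, OfficerID, OpenDate}.
Amount, OpenDate --> BranchCity, OfficerID breaks BCNF: {Amount, OpenDate}⁺ = {Amount, BranchCity, OfficerID, OpenDate}, so {Amount, OpenDate} is not a superkey.
Because {BranchCity} is non-prime and the left side of Amount, OpenDate --> BranchCity, OfficerID is not a superkey, the relation is not in 3NF.
{AcctNo} is a proper subset of the key {AcctNo, OfficerID}, and {AcctNo}⁺ contains the non-prime attribute {BranchCity} — a partial dependency, so 2NF is violated.

1NF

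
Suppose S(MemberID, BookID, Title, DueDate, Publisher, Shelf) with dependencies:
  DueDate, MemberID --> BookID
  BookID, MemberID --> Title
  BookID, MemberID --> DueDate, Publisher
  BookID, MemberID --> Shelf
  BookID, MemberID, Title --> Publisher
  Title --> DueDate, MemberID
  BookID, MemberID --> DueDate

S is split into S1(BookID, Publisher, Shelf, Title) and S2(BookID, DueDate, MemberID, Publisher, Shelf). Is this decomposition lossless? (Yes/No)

S1 ∩ S2 = {BookID, Publisher, Shelf}; its closure under F is {BookID, Publisher, Shelf}.
The closure covers neither S1 nor S2 entirely; the join is not lossless.

No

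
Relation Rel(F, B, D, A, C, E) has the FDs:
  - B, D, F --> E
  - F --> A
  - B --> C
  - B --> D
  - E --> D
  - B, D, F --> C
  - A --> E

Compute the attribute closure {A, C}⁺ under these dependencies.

Start with {A, C}.
A --> E applies; add {E} → now {A, C, E}.
E --> D applies; add {D} → now {A, C, D, E}.
No further FD applies.

{A, C, D, E}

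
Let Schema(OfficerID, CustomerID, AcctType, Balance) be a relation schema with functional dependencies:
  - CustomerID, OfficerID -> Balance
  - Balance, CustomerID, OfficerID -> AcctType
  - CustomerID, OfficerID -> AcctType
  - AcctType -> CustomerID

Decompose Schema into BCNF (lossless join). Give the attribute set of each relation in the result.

Candidate keys of the original relation: {AcctType, OfficerID}, {CustomerID, OfficerID}.
{AcctType, Balance, CustomerID, OfficerID}: {AcctType} determines {AcctType, CustomerID} here but is not a superkey — split on AcctType -> CustomerID, giving {AcctType, CustomerID} and {AcctType, Balance, OfficerID}.
{AcctType, CustomerID} has no BCNF violation.
{AcctType, Balance, OfficerID} has no BCNF violation.

{AcctType, Balance, OfficerID}; {AcctType, CustomerID}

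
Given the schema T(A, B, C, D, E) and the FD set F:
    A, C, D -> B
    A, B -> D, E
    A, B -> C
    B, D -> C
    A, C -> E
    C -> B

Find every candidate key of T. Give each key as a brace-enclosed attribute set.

Attributes never on any right-hand side: {A} — every candidate key must contain it.
{A, B}⁺ = {A, B, C, D, E}, which is every attribute, so {A, B} is a candidate key.
{A, C}⁺ = {A, B, C, D, E}, which is every attribute, so {A, C} is a candidate key.
These are minimal and exhaustive — every other superkey contains one of them.

{A, B}, {A, C}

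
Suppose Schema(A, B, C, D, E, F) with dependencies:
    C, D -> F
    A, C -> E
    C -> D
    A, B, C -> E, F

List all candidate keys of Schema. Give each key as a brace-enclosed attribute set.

{A, B, C} never appear on the right of any FD, so every key must include all of them.
{A, B, C}⁺ = {A, B, C, D, E, F}, which is every attribute, so {A, B, C} is a candidate key.
Every other attribute set either contains this one or has a smaller closure.

{A, B, C}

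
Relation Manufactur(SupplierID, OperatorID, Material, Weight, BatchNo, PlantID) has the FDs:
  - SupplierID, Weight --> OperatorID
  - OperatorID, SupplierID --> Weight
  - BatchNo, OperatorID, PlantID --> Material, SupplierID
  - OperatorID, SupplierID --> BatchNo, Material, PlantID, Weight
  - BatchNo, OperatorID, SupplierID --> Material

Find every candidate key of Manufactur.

{BatchNo, OperatorID, PlantID}, {OperatorID, SupplierID}, {SupplierID, Weight}

{OperatorID, SupplierID} is a candidate key since {OperatorID, SupplierID}⁺ = {BatchNo, Material, OperatorID, PlantID, SupplierID, Weight} covers every attribute.
{SupplierID, Weight} is a candidate key since {SupplierID, Weight}⁺ = {BatchNo, Material, OperatorID, PlantID, SupplierID, Weight} covers every attribute.
{BatchNo, OperatorID, PlantID} is a candidate key since {BatchNo, OperatorID, PlantID}⁺ = {BatchNo, Material, OperatorID, PlantID, SupplierID, Weight} covers every attribute.
No proper subset of any of these is a key, and no other minimal superkey exists.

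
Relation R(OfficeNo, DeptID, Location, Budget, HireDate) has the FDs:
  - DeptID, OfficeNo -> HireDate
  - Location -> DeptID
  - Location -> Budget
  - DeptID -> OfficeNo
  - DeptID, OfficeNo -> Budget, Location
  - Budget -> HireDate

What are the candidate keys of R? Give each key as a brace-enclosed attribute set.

{DeptID}, {Location}

{DeptID} is a candidate key since {DeptID}⁺ = {Budget, DeptID, HireDate, Location, OfficeNo} covers every attribute.
{Location} is a candidate key since {Location}⁺ = {Budget, DeptID, HireDate, Location, OfficeNo} covers every attribute.
These are minimal and exhaustive — every other superkey contains one of them.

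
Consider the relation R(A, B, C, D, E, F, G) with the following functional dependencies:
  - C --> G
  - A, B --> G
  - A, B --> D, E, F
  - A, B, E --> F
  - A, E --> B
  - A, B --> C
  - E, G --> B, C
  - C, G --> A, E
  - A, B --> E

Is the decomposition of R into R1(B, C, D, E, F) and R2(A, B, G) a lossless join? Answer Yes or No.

Common attributes: {B}; their closure is {B}.
Neither R1 nor R2 is contained in that closure, so the decomposition is lossy.

No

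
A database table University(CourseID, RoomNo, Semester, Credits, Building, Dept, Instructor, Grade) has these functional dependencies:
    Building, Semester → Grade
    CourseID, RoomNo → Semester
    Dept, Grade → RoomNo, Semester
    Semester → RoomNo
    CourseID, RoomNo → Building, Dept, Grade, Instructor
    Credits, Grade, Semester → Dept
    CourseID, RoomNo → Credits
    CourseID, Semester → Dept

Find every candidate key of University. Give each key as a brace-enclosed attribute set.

{CourseID} never appears on the right of any FD, so every key must include it.
{CourseID, RoomNo}⁺ = {Building, CourseID, Credits, Dept, Grade, Instructor, RoomNo, Semester} — all of the relation — so {CourseID, RoomNo} is a candidate key.
{CourseID, Semester}⁺ = {Building, CourseID, Credits, Dept, Grade, Instructor, RoomNo, Semester} — all of the relation — so {CourseID, Semester} is a candidate key.
{CourseID, Dept, Grade}⁺ = {Building, CourseID, Credits, Dept, Grade, Instructor, RoomNo, Semester} — all of the relation — so {CourseID, Dept, Grade} is a candidate key.
Any other superkey properly contains one of these, so there are no further candidate keys.

{CourseID, Dept, Grade}, {CourseID, RoomNo}, {CourseID, Semester}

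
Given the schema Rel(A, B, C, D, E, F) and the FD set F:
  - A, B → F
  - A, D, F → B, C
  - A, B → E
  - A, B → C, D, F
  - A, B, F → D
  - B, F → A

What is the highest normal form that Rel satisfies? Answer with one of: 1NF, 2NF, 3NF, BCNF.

BCNF

Candidate keys: {A, B}, {A, D, F}, {B, F}. Prime attributes: {A, B, D, F}.
Every FD has a superkey on the left, so the relation is in BCNF.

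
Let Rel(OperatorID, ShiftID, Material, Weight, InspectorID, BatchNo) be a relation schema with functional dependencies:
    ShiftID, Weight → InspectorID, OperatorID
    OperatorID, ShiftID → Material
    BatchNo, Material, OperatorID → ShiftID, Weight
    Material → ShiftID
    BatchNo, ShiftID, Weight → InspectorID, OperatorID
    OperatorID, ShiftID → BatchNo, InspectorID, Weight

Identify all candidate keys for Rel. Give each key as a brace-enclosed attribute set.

{Material, OperatorID}, {Material, Weight}, {OperatorID, ShiftID}, {ShiftID, Weight}

{Material, OperatorID} is a candidate key since {Material, OperatorID}⁺ = {BatchNo, InspectorID, Material, OperatorID, ShiftID, Weight} covers every attribute.
{Material, Weight} is a candidate key since {Material, Weight}⁺ = {BatchNo, InspectorID, Material, OperatorID, ShiftID, Weight} covers every attribute.
{OperatorID, ShiftID} is a candidate key since {OperatorID, ShiftID}⁺ = {BatchNo, InspectorID, Material, OperatorID, ShiftID, Weight} covers every attribute.
{ShiftID, Weight} is a candidate key since {ShiftID, Weight}⁺ = {BatchNo, InspectorID, Material, OperatorID, ShiftID, Weight} covers every attribute.
These are minimal and exhaustive — every other superkey contains one of them.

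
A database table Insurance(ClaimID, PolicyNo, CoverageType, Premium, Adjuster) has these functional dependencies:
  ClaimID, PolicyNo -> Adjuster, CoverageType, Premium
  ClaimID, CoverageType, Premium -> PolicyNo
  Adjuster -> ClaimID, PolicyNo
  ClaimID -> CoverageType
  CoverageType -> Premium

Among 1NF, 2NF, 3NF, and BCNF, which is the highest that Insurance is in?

Candidate keys: {Adjuster}, {ClaimID}. Prime attributes: {Adjuster, ClaimID}.
CoverageType -> Premium: {CoverageType}⁺ = {CoverageType, Premium}, which is not all of the attributes, so the left side is not a superkey — BCNF is violated.
CoverageType -> Premium has non-prime {Premium} on the right and a non-superkey on the left, so 3NF fails.
All keys have size 1, which rules out partial dependencies — 2NF is satisfied.

2NF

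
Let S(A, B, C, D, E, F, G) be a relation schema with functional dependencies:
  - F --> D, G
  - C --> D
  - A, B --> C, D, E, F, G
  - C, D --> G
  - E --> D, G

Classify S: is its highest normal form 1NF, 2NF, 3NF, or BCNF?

2NF

Candidate key: {A, B}. Prime attributes: {A, B}.
For F --> D, G we have {F}⁺ = {D, F, G}; {F} is not a superkey, so BCNF fails.
F --> D, G determines the non-prime attributes {D, G} from a non-superkey — 3NF is violated.
No non-prime attribute depends on a proper subset of any candidate key, so 2NF holds.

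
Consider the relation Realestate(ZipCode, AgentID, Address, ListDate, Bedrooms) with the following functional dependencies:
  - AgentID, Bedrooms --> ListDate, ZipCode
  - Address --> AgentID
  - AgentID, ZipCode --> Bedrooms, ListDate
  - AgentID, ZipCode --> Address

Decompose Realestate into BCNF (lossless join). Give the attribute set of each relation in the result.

{Address, AgentID}; {Address, Bedrooms, ListDate, ZipCode}

Candidate keys of the original relation: {Address, Bedrooms}, {Address, ZipCode}, {AgentID, Bedrooms}, {AgentID, ZipCode}.
In {Address, AgentID, Bedrooms, ListDate, ZipCode}, {Address} is not a superkey ({Address}⁺ restricted to this set is {Address, AgentID}), so split on Address --> AgentID into {Address, AgentID} and {Address, Bedrooms, ListDate, ZipCode}.
{Address, AgentID} is in BCNF.
{Address, Bedrooms, ListDate, ZipCode} is in BCNF.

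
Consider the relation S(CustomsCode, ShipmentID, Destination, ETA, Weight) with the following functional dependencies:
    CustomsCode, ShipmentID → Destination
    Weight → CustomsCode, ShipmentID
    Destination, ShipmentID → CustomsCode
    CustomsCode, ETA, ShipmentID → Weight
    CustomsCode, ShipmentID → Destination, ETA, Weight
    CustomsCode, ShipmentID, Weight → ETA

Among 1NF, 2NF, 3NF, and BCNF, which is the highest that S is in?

Candidate keys: {CustomsCode, ShipmentID}, {Destination, ShipmentID}, {Weight}. Prime attributes: {CustomsCode, Destination, ShipmentID, Weight}.
Each dependency's left side is a superkey — BCNF holds.

BCNF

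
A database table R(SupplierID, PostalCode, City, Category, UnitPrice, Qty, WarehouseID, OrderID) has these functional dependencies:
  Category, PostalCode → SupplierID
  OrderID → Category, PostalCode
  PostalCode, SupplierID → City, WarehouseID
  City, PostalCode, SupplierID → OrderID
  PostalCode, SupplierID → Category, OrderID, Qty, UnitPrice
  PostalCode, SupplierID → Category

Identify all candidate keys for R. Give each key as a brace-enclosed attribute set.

{Category, PostalCode}, {OrderID}, {PostalCode, SupplierID}

{OrderID}⁺ = {Category, City, OrderID, PostalCode, Qty, SupplierID, UnitPrice, WarehouseID} — all of the relation — so {OrderID} is a candidate key.
{Category, PostalCode}⁺ = {Category, City, OrderID, PostalCode, Qty, SupplierID, UnitPrice, WarehouseID} — all of the relation — so {Category, PostalCode} is a candidate key.
{PostalCode, SupplierID}⁺ = {Category, City, OrderID, PostalCode, Qty, SupplierID, UnitPrice, WarehouseID} — all of the relation — so {PostalCode, SupplierID} is a candidate key.
These are minimal and exhaustive — every other superkey contains one of them.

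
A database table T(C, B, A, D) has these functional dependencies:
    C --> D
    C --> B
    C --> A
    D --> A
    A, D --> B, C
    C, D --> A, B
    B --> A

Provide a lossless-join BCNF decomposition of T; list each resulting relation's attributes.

{A, B}; {B, C, D}

Candidate keys of the original relation: {C}, {D}.
Within {A, B, C, D}: {B}⁺ ∩ {A, B, C, D} = {A, B}, not the whole set, so B --> A violates BCNF; decompose into {A, B} and {B, C, D}.
{A, B} has no BCNF violation.
{B, C, D} has no BCNF violation.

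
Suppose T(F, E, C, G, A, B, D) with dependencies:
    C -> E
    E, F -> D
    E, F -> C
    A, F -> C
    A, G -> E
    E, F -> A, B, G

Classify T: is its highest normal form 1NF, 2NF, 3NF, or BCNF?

Candidate keys: {A, F}, {C, F}, {E, F}. Prime attributes: {A, C, E, F}.
C -> E: {C}⁺ = {C, E}, which is not all of the attributes, so the left side is not a superkey — BCNF is violated.
But every attribute on its right side ({E}) is prime, and the same holds for every other non-superkey FD, so 3NF still holds.

3NF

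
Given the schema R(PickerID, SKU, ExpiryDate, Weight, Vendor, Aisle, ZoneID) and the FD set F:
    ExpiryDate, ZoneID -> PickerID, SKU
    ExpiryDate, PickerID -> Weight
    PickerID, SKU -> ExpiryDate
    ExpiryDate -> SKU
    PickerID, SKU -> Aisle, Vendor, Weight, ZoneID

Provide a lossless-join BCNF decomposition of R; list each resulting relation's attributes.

Candidate keys of the original relation: {ExpiryDate, PickerID}, {ExpiryDate, ZoneID}, {PickerID, SKU}.
{Aisle, ExpiryDate, PickerID, SKU, Vendor, Weight, ZoneID}: {ExpiryDate} determines {ExpiryDate, SKU} here but is not a superkey — split on ExpiryDate -> SKU, giving {ExpiryDate, SKU} and {Aisle, ExpiryDate, PickerID, Vendor, Weight, ZoneID}.
{ExpiryDate, SKU}: every determinant is a superkey — BCNF.
{Aisle, ExpiryDate, PickerID, Vendor, Weight, ZoneID}: every determinant is a superkey — BCNF.

{Aisle, ExpiryDate, PickerID, Vendor, Weight, ZoneID}; {ExpiryDate, SKU}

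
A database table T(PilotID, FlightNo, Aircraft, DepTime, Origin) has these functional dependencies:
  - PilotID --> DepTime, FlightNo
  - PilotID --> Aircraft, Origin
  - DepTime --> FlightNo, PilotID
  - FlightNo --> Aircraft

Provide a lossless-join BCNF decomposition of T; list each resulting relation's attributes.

{Aircraft, FlightNo}; {DepTime, FlightNo, Origin, PilotID}

Candidate keys of the original relation: {DepTime}, {PilotID}.
In {Aircraft, DepTime, FlightNo, Origin, PilotID}, {FlightNo} is not a superkey ({FlightNo}⁺ restricted to this set is {Aircraft, FlightNo}), so split on FlightNo --> Aircraft into {Aircraft, FlightNo} and {DepTime, FlightNo, Origin, PilotID}.
{Aircraft, FlightNo}: every determinant is a superkey — BCNF.
{DepTime, FlightNo, Origin, PilotID}: every determinant is a superkey — BCNF.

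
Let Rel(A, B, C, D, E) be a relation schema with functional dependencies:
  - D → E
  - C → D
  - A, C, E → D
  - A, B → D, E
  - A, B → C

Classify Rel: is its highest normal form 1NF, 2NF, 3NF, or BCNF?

2NF

Candidate key: {A, B}. Prime attributes: {A, B}.
D → E breaks BCNF: {D}⁺ = {D, E}, so {D} is not a superkey.
Because {E} is non-prime and the left side of D → E is not a superkey, the relation is not in 3NF.
No non-prime attribute depends on a proper subset of any candidate key, so 2NF holds.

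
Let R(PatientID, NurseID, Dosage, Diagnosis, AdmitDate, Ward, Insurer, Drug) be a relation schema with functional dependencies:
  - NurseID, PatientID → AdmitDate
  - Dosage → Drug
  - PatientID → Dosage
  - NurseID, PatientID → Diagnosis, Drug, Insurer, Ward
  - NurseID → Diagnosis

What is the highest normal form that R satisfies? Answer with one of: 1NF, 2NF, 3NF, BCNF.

1NF

Candidate key: {NurseID, PatientID}. Prime attributes: {NurseID, PatientID}.
Dosage → Drug breaks BCNF: {Dosage}⁺ = {Dosage, Drug}, so {Dosage} is not a superkey.
Dosage → Drug has non-prime {Drug} on the right and a non-superkey on the left, so 3NF fails.
Since {NurseID} ⊂ {NurseID, PatientID} and {NurseID}⁺ ⊇ {Diagnosis} with {Diagnosis} non-prime, there is a partial dependency; 2NF fails.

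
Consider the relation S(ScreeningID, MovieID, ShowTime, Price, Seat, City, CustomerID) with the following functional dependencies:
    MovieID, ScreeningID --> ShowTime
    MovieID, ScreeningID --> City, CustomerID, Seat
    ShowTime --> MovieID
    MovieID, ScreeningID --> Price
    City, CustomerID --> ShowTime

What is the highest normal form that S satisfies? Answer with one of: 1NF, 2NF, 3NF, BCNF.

3NF

Candidate keys: {City, CustomerID, ScreeningID}, {MovieID, ScreeningID}, {ScreeningID, ShowTime}. Prime attributes: {City, CustomerID, MovieID, ScreeningID, ShowTime}.
ShowTime --> MovieID: {ShowTime}⁺ = {MovieID, ShowTime}, which is not all of the attributes, so the left side is not a superkey — BCNF is violated.
Its right-hand attributes {MovieID} are all prime, as are those of every other non-superkey FD — the relation is in 3NF.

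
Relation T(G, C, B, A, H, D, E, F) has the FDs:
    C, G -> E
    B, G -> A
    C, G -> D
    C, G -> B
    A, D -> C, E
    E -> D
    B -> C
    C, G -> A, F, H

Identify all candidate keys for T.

{A, D, G}, {A, E, G}, {B, G}, {C, G}

Attributes never on any right-hand side: {G} — every candidate key must contain it.
{B, G}⁺ = {A, B, C, D, E, F, G, H}, which is every attribute, so {B, G} is a candidate key.
{C, G}⁺ = {A, B, C, D, E, F, G, H}, which is every attribute, so {C, G} is a candidate key.
{A, D, G}⁺ = {A, B, C, D, E, F, G, H}, which is every attribute, so {A, D, G} is a candidate key.
{A, E, G}⁺ = {A, B, C, D, E, F, G, H}, which is every attribute, so {A, E, G} is a candidate key.
These are minimal and exhaustive — every other superkey contains one of them.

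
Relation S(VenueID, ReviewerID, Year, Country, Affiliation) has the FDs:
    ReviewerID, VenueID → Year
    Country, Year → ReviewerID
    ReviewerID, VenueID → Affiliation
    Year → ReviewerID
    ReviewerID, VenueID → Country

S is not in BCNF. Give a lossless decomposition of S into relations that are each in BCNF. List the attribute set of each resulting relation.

Candidate keys of the original relation: {ReviewerID, VenueID}, {VenueID, Year}.
In {Affiliation, Country, ReviewerID, VenueID, Year}, {Country, Year} is not a superkey ({Country, Year}⁺ restricted to this set is {Country, ReviewerID, Year}), so split on Country, Year → ReviewerID into {Country, ReviewerID, Year} and {Affiliation, Country, VenueID, Year}.
In {Country, ReviewerID, Year}, {Year} is not a superkey ({Year}⁺ restricted to this set is {ReviewerID, Year}), so split on Year → ReviewerID into {ReviewerID, Year} and {Country, Year}.
{ReviewerID, Year} is in BCNF.
{Country, Year} is in BCNF.
{Affiliation, Country, VenueID, Year} is in BCNF.

{Affiliation, Country, VenueID, Year}; {ReviewerID, Year}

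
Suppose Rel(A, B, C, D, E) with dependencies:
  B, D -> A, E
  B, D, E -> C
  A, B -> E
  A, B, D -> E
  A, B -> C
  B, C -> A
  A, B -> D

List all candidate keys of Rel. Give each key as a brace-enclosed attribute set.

{B} never appears on the right of any FD, so every key must include it.
{A, B}⁺ = {A, B, C, D, E}, which is every attribute, so {A, B} is a candidate key.
{B, C}⁺ = {A, B, C, D, E}, which is every attribute, so {B, C} is a candidate key.
{B, D}⁺ = {A, B, C, D, E}, which is every attribute, so {B, D} is a candidate key.
No proper subset of any of these is a key, and no other minimal superkey exists.

{A, B}, {B, C}, {B, D}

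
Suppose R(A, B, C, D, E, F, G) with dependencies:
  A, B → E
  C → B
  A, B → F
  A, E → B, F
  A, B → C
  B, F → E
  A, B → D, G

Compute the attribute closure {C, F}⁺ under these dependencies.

Start with {C, F}.
C → B applies; add {B} → now {B, C, F}.
B, F → E applies; add {E} → now {B, C, E, F}.
No further FD applies.

{B, C, E, F}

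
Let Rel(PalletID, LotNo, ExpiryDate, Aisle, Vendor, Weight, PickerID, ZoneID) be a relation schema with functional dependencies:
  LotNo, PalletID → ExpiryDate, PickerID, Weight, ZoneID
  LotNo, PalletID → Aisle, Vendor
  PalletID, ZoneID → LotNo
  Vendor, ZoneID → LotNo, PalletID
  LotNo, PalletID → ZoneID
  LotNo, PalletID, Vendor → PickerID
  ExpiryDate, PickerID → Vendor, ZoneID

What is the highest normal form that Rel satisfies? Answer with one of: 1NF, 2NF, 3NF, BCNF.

Candidate keys: {ExpiryDate, PickerID}, {LotNo, PalletID}, {PalletID, ZoneID}, {Vendor, ZoneID}. Prime attributes: {ExpiryDate, LotNo, PalletID, PickerID, Vendor, ZoneID}.
The left-hand side of every FD is a superkey, so BCNF is satisfied.

BCNF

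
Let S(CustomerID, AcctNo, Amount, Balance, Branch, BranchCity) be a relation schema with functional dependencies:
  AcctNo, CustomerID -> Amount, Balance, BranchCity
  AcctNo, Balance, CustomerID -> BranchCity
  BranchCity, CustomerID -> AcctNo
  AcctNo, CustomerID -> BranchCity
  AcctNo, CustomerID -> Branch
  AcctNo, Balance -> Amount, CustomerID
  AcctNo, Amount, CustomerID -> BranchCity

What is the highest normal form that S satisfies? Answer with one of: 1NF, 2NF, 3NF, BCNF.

Candidate keys: {AcctNo, Balance}, {AcctNo, CustomerID}, {BranchCity, CustomerID}. Prime attributes: {AcctNo, Balance, BranchCity, CustomerID}.
The left-hand side of every FD is a superkey, so BCNF is satisfied.

BCNF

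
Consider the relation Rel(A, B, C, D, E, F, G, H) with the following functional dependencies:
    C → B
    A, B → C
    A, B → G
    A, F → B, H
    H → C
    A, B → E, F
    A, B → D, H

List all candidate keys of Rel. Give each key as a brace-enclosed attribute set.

Attributes never on any right-hand side: {A} — every candidate key must contain it.
{A, B}⁺ = {A, B, C, D, E, F, G, H} — all of the relation — so {A, B} is a candidate key.
{A, C}⁺ = {A, B, C, D, E, F, G, H} — all of the relation — so {A, C} is a candidate key.
{A, F}⁺ = {A, B, C, D, E, F, G, H} — all of the relation — so {A, F} is a candidate key.
{A, H}⁺ = {A, B, C, D, E, F, G, H} — all of the relation — so {A, H} is a candidate key.
These are minimal and exhaustive — every other superkey contains one of them.

{A, B}, {A, C}, {A, F}, {A, H}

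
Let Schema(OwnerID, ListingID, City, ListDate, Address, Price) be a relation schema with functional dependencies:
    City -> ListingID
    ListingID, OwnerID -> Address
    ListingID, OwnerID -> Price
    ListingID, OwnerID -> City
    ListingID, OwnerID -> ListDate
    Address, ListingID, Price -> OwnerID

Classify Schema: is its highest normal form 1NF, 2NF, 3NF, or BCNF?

Candidate keys: {Address, City, Price}, {Address, ListingID, Price}, {City, OwnerID}, {ListingID, OwnerID}. Prime attributes: {Address, City, ListingID, OwnerID, Price}.
City -> ListingID breaks BCNF: {City}⁺ = {City, ListingID}, so {City} is not a superkey.
Since {ListingID} ⊆ prime attributes and every other non-superkey FD also has a prime right side, the schema is in 3NF.

3NF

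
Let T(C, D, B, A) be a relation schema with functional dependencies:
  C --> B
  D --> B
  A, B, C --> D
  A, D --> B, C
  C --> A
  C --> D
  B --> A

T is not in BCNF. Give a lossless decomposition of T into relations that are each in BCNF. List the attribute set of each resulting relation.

Candidate keys of the original relation: {C}, {D}.
In {A, B, C, D}, {B} is not a superkey ({B}⁺ restricted to this set is {A, B}), so split on B --> A into {A, B} and {B, C, D}.
{A, B} is in BCNF.
{B, C, D} is in BCNF.

{A, B}; {B, C, D}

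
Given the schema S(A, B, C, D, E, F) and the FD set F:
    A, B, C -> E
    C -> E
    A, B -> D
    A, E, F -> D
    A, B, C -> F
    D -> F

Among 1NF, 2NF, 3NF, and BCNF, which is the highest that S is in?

Candidate key: {A, B, C}. Prime attributes: {A, B, C}.
For C -> E we have {C}⁺ = {C, E}; {C} is not a superkey, so BCNF fails.
C -> E determines the non-prime attribute {E} from a non-superkey — 3NF is violated.
The proper key subset {C} of {A, B, C} determines non-prime {E}, so the relation is not even in 2NF.

1NF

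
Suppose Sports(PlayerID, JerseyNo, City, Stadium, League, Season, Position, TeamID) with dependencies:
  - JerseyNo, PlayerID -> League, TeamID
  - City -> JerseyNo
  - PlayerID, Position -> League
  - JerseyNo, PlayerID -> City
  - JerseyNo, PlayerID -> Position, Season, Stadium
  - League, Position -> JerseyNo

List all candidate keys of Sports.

Attributes never on any right-hand side: {PlayerID} — every candidate key must contain it.
{City, PlayerID}⁺ = {City, JerseyNo, League, PlayerID, Position, Season, Stadium, TeamID}, which is every attribute, so {City, PlayerID} is a candidate key.
{JerseyNo, PlayerID}⁺ = {City, JerseyNo, League, PlayerID, Position, Season, Stadium, TeamID}, which is every attribute, so {JerseyNo, PlayerID} is a candidate key.
{PlayerID, Position}⁺ = {City, JerseyNo, League, PlayerID, Position, Season, Stadium, TeamID}, which is every attribute, so {PlayerID, Position} is a candidate key.
Any other superkey properly contains one of these, so there are no further candidate keys.

{City, PlayerID}, {JerseyNo, PlayerID}, {PlayerID, Position}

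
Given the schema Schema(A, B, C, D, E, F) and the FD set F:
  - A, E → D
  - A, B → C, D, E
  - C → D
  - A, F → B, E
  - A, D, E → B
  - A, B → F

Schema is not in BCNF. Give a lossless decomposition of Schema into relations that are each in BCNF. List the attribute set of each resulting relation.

{A, B, C, E, F}; {C, D}

Candidate keys of the original relation: {A, B}, {A, E}, {A, F}.
In {A, B, C, D, E, F}, {C} is not a superkey ({C}⁺ restricted to this set is {C, D}), so split on C → D into {C, D} and {A, B, C, E, F}.
{C, D} has no BCNF violation.
{A, B, C, E, F} has no BCNF violation.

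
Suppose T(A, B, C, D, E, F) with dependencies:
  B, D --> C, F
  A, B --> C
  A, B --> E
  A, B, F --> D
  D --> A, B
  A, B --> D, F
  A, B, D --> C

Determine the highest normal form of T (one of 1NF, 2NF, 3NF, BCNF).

BCNF

Candidate keys: {A, B}, {D}. Prime attributes: {A, B, D}.
Each dependency's left side is a superkey — BCNF holds.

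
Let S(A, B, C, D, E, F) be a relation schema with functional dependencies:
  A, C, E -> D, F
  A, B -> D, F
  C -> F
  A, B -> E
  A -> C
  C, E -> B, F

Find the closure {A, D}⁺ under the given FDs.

Start with {A, D}.
A -> C applies; add {C} → now {A, C, D}.
C -> F applies; add {F} → now {A, C, D, F}.
No further FD applies.

{A, C, D, F}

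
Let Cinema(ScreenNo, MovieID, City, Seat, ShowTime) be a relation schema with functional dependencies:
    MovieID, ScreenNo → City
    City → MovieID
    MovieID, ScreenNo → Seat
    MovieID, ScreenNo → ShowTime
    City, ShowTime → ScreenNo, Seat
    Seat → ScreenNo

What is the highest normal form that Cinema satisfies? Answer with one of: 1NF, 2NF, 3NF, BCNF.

Candidate keys: {City, ScreenNo}, {City, Seat}, {City, ShowTime}, {MovieID, ScreenNo}, {MovieID, Seat}. Prime attributes: {City, MovieID, ScreenNo, Seat, ShowTime}.
For City → MovieID we have {City}⁺ = {City, MovieID}; {City} is not a superkey, so BCNF fails.
Since {MovieID} ⊆ prime attributes and every other non-superkey FD also has a prime right side, the schema is in 3NF.

3NF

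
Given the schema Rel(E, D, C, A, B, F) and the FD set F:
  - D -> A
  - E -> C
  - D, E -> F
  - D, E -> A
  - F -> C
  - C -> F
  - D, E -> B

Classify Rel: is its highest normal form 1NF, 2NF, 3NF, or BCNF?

Candidate key: {D, E}. Prime attributes: {D, E}.
D -> A breaks BCNF: {D}⁺ = {A, D}, so {D} is not a superkey.
D -> A determines the non-prime attribute {A} from a non-superkey — 3NF is violated.
{D} is a proper subset of the key {D, E}, and {D}⁺ contains the non-prime attribute {A} — a partial dependency, so 2NF is violated.

1NF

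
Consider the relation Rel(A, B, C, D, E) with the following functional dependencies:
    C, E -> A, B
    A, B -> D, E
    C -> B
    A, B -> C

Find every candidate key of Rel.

{A, B}⁺ = {A, B, C, D, E} — all of the relation — so {A, B} is a candidate key.
{A, C}⁺ = {A, B, C, D, E} — all of the relation — so {A, C} is a candidate key.
{C, E}⁺ = {A, B, C, D, E} — all of the relation — so {C, E} is a candidate key.
No proper subset of any of these is a key, and no other minimal superkey exists.

{A, B}, {A, C}, {C, E}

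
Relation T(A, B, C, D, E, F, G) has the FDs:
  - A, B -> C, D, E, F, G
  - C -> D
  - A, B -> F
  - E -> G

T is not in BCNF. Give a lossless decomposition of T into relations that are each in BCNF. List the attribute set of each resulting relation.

Candidate key of the original relation: {A, B}.
{A, B, C, D, E, F, G}: {C} determines {C, D} here but is not a superkey — split on C -> D, giving {C, D} and {A, B, C, E, F, G}.
{C, D}: every determinant is a superkey — BCNF.
{A, B, C, E, F, G}: {E} determines {E, G} here but is not a superkey — split on E -> G, giving {E, G} and {A, B, C, E, F}.
{E, G}: every determinant is a superkey — BCNF.
{A, B, C, E, F}: every determinant is a superkey — BCNF.

{A, B, C, E, F}; {C, D}; {E, G}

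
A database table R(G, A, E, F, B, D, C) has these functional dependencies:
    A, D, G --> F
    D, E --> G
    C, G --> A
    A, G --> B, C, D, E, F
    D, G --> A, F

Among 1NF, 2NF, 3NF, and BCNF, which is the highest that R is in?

BCNF

Candidate keys: {A, G}, {C, G}, {D, E}, {D, G}. Prime attributes: {A, C, D, E, G}.
Every FD has a superkey on the left, so the relation is in BCNF.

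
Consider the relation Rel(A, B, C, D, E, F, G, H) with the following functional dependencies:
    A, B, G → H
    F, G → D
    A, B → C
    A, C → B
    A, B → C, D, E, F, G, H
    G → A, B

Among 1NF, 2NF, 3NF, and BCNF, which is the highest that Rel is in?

Candidate keys: {A, B}, {A, C}, {G}. Prime attributes: {A, B, C, G}.
The left-hand side of every FD is a superkey, so BCNF is satisfied.

BCNF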